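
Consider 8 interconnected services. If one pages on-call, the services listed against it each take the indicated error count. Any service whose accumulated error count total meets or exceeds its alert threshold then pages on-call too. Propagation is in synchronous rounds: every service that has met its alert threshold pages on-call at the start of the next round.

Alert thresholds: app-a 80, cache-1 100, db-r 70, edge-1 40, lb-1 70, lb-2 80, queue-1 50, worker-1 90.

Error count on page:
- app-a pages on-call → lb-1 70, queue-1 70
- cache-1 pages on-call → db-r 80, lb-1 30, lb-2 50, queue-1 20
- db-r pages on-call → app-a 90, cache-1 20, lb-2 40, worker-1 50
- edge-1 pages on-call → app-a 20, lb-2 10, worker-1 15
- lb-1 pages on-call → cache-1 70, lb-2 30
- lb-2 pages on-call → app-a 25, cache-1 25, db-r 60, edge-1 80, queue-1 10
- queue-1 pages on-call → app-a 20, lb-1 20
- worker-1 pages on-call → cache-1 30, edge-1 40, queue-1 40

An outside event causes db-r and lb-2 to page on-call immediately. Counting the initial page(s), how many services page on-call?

7

Round 1 — db-r, lb-2 page on-call (initial).
  app-a: +90+25 → 115 ≥ 80
  cache-1: +20+25 → 45 < 100
  edge-1: +80 → 80 ≥ 40
  queue-1: +10 → 10 < 50
  worker-1: +50 → 50 < 90
Round 2 — app-a, edge-1 page on-call.
  lb-1: +70 → 70 ≥ 70
  queue-1: +70 → 80 ≥ 50
  worker-1: +15 → 65 < 90
Round 3 — lb-1, queue-1 page on-call.
  cache-1: +70 → 115 ≥ 100
Round 4 — cache-1 pages on-call.
No further pages.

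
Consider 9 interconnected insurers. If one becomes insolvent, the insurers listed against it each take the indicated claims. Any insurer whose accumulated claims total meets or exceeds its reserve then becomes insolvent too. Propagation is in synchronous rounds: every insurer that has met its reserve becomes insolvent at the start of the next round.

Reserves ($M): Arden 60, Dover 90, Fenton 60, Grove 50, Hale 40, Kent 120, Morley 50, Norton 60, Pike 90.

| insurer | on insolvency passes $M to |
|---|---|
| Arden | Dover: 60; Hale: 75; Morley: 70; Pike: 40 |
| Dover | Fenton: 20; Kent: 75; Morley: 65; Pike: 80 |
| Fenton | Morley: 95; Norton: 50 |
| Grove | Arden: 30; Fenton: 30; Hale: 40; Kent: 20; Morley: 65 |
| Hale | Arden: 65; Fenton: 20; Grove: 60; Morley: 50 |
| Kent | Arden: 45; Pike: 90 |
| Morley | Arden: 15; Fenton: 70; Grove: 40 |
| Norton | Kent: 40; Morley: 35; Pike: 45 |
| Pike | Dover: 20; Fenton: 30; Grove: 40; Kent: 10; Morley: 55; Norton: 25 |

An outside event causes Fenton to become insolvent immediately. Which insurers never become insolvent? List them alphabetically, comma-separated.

Round 1 — Fenton becomes insolvent (initial).
  Morley: +95 → 95 ≥ 50
  Norton: +50 → 50 < 60
Round 2 — Morley becomes insolvent.
  Arden: +15 → 15 < 60
  Grove: +40 → 40 < 50
No further insolvencies.

Arden, Dover, Grove, Hale, Kent, Norton, Pike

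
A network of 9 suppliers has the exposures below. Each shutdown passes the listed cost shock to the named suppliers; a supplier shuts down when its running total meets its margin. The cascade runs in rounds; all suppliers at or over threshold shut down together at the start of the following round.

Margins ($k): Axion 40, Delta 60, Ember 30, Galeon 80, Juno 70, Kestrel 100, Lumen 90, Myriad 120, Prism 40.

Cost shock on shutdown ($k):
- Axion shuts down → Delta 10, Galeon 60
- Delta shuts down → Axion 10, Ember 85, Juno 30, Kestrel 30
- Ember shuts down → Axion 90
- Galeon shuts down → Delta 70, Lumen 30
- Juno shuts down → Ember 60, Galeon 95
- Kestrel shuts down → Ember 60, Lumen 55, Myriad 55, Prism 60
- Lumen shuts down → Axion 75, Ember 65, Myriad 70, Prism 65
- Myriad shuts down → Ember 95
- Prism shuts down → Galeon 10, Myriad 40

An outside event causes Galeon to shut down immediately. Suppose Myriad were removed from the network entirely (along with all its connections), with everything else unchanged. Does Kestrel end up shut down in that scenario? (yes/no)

With Myriad removed:
Round 1 — Galeon shuts down (initial).
  Delta: +70 → 70 ≥ 60
  Lumen: +30 → 30 < 90
Round 2 — Delta shuts down.
  Axion: +10 → 10 < 40
  Ember: +85 → 85 ≥ 30
  Juno: +30 → 30 < 70
  Kestrel: +30 → 30 < 100
Round 3 — Ember shuts down.
  Axion: +90 → 100 ≥ 40
Round 4 — Axion shuts down.
No further shutdowns.

no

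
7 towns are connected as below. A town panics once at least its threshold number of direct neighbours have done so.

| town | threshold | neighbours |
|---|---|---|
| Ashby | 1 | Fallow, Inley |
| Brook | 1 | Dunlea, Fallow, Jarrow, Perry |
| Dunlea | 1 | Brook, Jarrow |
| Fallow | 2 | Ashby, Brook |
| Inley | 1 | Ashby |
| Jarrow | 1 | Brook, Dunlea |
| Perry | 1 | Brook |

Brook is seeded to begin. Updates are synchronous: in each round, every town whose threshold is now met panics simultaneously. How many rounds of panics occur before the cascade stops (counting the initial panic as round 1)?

Round 1 — Brook panics (initial).
Round 2 — checking thresholds:
  Dunlea: 1 of 2 neighbours ≥ 1, panics.
  Fallow: 1 of 2 neighbours < 2, below threshold.
  Jarrow: 1 of 2 neighbours ≥ 1, panics.
  Perry: 1 of 1 neighbours ≥ 1, panics.
Round 3 — no new panics; cascade stops.

2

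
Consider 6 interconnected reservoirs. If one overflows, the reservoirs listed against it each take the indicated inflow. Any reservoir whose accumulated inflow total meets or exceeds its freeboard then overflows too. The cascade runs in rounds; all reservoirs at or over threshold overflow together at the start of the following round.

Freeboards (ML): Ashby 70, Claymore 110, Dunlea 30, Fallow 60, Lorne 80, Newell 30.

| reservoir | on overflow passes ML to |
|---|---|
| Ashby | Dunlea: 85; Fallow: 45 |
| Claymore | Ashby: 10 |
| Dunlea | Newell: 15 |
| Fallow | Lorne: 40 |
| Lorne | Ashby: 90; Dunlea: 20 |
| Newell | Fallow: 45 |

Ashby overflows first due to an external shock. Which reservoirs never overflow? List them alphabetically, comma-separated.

Claymore, Fallow, Lorne, Newell

Round 1 — Ashby overflows (initial).
  Dunlea: +85 → 85 ≥ 30
  Fallow: +45 → 45 < 60
Round 2 — Dunlea overflows.
  Newell: +15 → 15 < 30
No further overflows.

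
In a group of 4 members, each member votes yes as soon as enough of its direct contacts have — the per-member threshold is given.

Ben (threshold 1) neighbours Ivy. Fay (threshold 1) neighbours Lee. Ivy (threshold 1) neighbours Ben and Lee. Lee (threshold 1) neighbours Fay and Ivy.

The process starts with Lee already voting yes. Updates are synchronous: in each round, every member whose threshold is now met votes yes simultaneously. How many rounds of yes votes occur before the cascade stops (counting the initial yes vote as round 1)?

3

Round 1 — Lee votes yes (initial).
Round 2 — checking thresholds:
  Fay: 1 of 1 neighbours ≥ 1, votes yes.
  Ivy: 1 of 2 neighbours ≥ 1, votes yes.
Round 3 — checking thresholds:
  Ben: 1 of 1 neighbours ≥ 1, votes yes.
Round 4 — no new yes votes; cascade stops.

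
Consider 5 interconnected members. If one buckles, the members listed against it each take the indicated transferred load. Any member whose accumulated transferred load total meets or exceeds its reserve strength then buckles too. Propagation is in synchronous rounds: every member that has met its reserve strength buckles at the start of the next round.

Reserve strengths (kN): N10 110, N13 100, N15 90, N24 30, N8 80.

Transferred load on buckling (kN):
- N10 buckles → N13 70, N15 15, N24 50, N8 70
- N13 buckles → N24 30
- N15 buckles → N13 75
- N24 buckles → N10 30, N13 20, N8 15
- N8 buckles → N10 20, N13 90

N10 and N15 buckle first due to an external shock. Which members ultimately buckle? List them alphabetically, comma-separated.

N10, N13, N15, N24, N8

Round 1 — N10, N15 buckle (initial).
  N13: +70+75 → 145 ≥ 100
  N24: +50 → 50 ≥ 30
  N8: +70 → 70 < 80
Round 2 — N13, N24 buckle.
  N8: +15 → 85 ≥ 80
Round 3 — N8 buckles.
No further bucklings.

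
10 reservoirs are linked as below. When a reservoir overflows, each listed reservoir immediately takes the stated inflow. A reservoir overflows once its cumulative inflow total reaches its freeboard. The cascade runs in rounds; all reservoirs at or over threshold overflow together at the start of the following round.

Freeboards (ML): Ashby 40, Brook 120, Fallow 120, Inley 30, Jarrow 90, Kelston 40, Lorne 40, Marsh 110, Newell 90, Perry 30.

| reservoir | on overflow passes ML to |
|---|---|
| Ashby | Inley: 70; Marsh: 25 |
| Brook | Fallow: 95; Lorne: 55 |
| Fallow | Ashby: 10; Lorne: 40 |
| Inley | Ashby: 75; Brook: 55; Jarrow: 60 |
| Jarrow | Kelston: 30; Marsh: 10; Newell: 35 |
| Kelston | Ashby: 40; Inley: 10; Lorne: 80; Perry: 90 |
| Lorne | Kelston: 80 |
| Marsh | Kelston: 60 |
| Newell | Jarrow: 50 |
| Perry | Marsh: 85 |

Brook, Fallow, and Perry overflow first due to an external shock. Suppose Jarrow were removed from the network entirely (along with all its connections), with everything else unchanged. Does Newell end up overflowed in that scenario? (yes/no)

no

With Jarrow removed:
Round 1 — Brook, Fallow, Perry overflow (initial).
  Ashby: +10 → 10 < 40
  Lorne: +55+40 → 95 ≥ 40
  Marsh: +85 → 85 < 110
Round 2 — Lorne overflows.
  Kelston: +80 → 80 ≥ 40
Round 3 — Kelston overflows.
  Ashby: +40 → 50 ≥ 40
  Inley: +10 → 10 < 30
Round 4 — Ashby overflows.
  Inley: +70 → 80 ≥ 30
  Marsh: +25 → 110 ≥ 110
Round 5 — Inley, Marsh overflow.
No further overflows.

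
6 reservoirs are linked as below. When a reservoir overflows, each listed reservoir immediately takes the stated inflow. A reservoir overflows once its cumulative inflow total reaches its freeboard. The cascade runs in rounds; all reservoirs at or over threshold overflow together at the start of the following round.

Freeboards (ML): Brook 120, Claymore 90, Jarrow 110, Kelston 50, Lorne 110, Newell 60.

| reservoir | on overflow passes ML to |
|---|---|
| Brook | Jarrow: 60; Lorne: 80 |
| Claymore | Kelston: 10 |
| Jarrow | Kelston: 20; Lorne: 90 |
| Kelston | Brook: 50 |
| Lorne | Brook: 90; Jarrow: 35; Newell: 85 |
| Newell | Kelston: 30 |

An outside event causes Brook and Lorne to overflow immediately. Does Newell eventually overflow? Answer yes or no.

yes

Round 1 — Brook, Lorne overflow (initial).
  Jarrow: +60+35 → 95 < 110
  Newell: +85 → 85 ≥ 60
Round 2 — Newell overflows.
  Kelston: +30 → 30 < 50
No further overflows.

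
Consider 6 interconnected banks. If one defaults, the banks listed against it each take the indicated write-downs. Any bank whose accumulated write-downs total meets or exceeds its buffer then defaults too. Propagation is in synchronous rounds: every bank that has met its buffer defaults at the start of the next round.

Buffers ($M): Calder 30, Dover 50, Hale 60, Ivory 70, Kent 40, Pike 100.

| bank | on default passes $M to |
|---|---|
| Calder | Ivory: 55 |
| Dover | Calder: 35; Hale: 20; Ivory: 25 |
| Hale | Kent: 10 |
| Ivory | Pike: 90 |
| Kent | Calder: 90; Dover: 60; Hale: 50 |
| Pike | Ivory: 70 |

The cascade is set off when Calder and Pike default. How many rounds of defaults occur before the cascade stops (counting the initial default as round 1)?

2

Round 1 — Calder, Pike default (initial).
  Ivory: +55+70 → 125 ≥ 70
Round 2 — Ivory defaults.
No further defaults.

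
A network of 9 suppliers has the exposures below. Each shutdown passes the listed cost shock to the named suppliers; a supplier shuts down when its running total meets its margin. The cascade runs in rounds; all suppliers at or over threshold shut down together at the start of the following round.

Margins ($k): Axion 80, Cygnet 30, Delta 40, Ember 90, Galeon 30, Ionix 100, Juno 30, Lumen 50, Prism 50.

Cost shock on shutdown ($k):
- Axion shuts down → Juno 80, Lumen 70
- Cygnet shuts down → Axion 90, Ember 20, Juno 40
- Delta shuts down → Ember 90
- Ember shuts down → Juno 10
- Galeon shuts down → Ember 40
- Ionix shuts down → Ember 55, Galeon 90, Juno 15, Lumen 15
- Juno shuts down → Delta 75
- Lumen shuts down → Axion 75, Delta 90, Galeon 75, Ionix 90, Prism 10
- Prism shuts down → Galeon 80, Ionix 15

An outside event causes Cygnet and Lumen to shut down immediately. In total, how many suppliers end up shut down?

7

Round 1 — Cygnet, Lumen shut down (initial).
  Axion: +90+75 → 165 ≥ 80
  Delta: +90 → 90 ≥ 40
  Ember: +20 → 20 < 90
  Galeon: +75 → 75 ≥ 30
  Ionix: +90 → 90 < 100
  Juno: +40 → 40 ≥ 30
  Prism: +10 → 10 < 50
Round 2 — Axion, Delta, Galeon, Juno shut down.
  Ember: +90+40 → 150 ≥ 90
Round 3 — Ember shuts down.
No further shutdowns.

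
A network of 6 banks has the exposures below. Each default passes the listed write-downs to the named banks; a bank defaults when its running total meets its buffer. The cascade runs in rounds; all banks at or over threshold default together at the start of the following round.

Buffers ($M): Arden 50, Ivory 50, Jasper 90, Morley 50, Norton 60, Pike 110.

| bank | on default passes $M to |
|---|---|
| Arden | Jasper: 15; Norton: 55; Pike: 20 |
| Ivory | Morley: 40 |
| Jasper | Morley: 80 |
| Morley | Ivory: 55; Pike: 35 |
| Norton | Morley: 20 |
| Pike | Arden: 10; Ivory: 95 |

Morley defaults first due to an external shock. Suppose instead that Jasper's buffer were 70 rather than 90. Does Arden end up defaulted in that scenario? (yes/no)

no

With Jasper's buffer at 70:
Round 1 — Morley defaults (initial).
  Ivory: +55 → 55 ≥ 50
  Pike: +35 → 35 < 110
Round 2 — Ivory defaults.
No further defaults.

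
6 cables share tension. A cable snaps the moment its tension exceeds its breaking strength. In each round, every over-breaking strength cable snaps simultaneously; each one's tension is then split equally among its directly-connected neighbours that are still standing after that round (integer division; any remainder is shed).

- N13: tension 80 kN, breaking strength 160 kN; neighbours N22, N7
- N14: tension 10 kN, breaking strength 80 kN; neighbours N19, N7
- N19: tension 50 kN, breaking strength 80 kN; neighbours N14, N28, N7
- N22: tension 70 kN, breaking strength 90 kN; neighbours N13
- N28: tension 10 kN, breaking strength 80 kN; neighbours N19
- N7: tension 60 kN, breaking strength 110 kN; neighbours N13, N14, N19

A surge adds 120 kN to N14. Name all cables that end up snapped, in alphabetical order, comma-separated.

Round 1 — N14 at 130 > 80. N14 snaps.
  N14 sheds 130 kN to N19, N7: 65 each.
    N19: 50+65 = 115 > 80
    N7: 60+65 = 125 > 110
Round 2 — N19, N7 snap.
  N19 sheds 115 kN to N28: 115 each.
    N28: 10+115 = 125 > 80
  N7 sheds 125 kN to N13: 125 each.
    N13: 80+125 = 205 > 160
Round 3 — N13, N28 snap.
  N13 sheds 205 kN to N22: 205 each.
    N22: 70+205 = 275 > 90
  N28 sheds 125 kN: no online neighbours, lost.
Round 4 — N22 snaps.
  N22 sheds 275 kN: no online neighbours, lost.
No further breaks.

N13, N14, N19, N22, N28, N7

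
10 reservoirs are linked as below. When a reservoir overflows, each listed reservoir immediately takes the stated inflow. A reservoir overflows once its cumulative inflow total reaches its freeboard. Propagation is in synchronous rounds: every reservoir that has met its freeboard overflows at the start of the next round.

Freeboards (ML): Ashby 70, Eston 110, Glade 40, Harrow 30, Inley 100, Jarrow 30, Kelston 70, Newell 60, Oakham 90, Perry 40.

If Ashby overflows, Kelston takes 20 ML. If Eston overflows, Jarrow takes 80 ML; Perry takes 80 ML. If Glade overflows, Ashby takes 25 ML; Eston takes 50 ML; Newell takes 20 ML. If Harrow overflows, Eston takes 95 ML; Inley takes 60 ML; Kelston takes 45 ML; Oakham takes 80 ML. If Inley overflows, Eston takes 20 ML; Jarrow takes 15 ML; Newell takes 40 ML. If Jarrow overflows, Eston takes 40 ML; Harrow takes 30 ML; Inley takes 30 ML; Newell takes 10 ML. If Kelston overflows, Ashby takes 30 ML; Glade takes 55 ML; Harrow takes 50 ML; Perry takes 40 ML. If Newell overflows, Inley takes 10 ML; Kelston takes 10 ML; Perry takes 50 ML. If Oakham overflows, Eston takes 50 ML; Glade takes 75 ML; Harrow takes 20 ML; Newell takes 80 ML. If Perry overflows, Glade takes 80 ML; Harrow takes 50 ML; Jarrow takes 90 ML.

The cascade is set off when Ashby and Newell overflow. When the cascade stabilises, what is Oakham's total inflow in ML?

Round 1 — Ashby, Newell overflow (initial).
  Inley: +10 → 10 < 100
  Kelston: +20+10 → 30 < 70
  Perry: +50 → 50 ≥ 40
Round 2 — Perry overflows.
  Glade: +80 → 80 ≥ 40
  Harrow: +50 → 50 ≥ 30
  Jarrow: +90 → 90 ≥ 30
Round 3 — Glade, Harrow, Jarrow overflow.
  Eston: +50+95+40 → 185 ≥ 110
  Inley: +60+30 → 100 ≥ 100
  Kelston: +45 → 75 ≥ 70
  Oakham: +80 → 80 < 90
Round 4 — Eston, Inley, Kelston overflow.
No further overflows.

80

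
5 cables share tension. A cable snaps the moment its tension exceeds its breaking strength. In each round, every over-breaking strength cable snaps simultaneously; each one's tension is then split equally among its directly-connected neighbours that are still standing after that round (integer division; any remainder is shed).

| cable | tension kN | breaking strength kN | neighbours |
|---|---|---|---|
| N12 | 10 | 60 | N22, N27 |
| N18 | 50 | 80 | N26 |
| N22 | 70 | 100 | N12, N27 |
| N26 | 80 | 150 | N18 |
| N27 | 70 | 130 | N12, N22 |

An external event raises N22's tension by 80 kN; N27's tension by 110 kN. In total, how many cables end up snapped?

3

Round 1 — N22 at 150 > 100; N27 at 180 > 130. N22, N27 snap.
  N22 sheds 150 kN to N12: 150 each.
    N12: 10+150 = 160 > 60
  N27 sheds 180 kN to N12: 180 each.
    N12: 160+180 = 340 > 60
Round 2 — N12 snaps.
  N12 sheds 340 kN: no online neighbours, lost.
No further breaks.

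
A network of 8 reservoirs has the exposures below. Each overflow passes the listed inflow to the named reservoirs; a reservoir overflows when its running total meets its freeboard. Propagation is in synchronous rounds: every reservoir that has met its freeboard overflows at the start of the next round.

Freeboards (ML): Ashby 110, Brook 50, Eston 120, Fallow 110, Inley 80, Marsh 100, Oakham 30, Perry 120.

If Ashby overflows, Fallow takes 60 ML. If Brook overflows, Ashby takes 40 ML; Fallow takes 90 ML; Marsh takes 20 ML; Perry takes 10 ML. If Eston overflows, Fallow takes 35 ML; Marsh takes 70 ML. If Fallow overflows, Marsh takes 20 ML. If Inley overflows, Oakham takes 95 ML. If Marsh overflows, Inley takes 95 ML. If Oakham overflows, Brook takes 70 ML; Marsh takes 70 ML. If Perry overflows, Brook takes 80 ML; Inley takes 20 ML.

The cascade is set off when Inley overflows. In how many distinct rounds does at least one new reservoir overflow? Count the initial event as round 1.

3

Round 1 — Inley overflows (initial).
  Oakham: +95 → 95 ≥ 30
Round 2 — Oakham overflows.
  Brook: +70 → 70 ≥ 50
  Marsh: +70 → 70 < 100
Round 3 — Brook overflows.
  Ashby: +40 → 40 < 110
  Fallow: +90 → 90 < 110
  Marsh: +20 → 90 < 100
  Perry: +10 → 10 < 120
No further overflows.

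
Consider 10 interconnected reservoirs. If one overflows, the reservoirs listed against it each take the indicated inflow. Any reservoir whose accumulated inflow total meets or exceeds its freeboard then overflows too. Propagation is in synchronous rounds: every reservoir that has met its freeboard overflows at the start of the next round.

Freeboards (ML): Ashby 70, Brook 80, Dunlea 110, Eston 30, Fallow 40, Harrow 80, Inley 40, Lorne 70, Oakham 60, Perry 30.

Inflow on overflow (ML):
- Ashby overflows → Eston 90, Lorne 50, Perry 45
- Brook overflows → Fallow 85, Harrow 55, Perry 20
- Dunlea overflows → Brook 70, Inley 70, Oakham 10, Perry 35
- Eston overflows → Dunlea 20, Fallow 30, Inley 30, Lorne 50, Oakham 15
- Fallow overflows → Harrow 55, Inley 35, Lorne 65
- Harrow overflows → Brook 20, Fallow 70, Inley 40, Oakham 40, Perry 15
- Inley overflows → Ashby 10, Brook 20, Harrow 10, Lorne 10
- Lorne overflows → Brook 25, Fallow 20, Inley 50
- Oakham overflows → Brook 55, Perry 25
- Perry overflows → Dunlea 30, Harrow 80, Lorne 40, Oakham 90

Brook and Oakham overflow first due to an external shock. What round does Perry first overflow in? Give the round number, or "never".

Round 1 — Brook, Oakham overflow (initial).
  Fallow: +85 → 85 ≥ 40
  Harrow: +55 → 55 < 80
  Perry: +20+25 → 45 ≥ 30
Round 2 — Fallow, Perry overflow.
  Dunlea: +30 → 30 < 110
  Harrow: +55+80 → 190 ≥ 80
  Inley: +35 → 35 < 40
  Lorne: +65+40 → 105 ≥ 70
Round 3 — Harrow, Lorne overflow.
  Inley: +40+50 → 125 ≥ 40
Round 4 — Inley overflows.
  Ashby: +10 → 10 < 70
No further overflows.

2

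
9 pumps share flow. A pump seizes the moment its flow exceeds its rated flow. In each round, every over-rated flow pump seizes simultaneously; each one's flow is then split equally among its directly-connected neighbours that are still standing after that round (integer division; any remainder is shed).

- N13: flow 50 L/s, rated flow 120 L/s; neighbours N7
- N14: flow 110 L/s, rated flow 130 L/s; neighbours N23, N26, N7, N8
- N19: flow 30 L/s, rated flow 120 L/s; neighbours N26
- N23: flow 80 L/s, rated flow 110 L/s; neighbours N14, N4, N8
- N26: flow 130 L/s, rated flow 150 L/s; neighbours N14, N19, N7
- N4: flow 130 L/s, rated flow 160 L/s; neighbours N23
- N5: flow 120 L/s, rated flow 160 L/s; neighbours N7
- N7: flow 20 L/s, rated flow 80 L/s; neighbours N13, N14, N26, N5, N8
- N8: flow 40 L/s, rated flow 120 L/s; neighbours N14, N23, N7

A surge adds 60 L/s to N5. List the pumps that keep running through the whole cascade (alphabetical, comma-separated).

Round 1 — N5 at 180 > 160. N5 seizes.
  N5 sheds 180 L/s to N7: 180 each.
    N7: 20+180 = 200 > 80
Round 2 — N7 seizes.
  N7 sheds 200 L/s to N13, N14, N26, N8: 50 each.
    N13: 50+50 = 100 ≤ 120
    N14: 110+50 = 160 > 130
    N26: 130+50 = 180 > 150
    N8: 40+50 = 90 ≤ 120
Round 3 — N14, N26 seize.
  N14 sheds 160 L/s to N23, N8: 80 each.
    N23: 80+80 = 160 > 110
    N8: 90+80 = 170 > 120
  N26 sheds 180 L/s to N19: 180 each.
    N19: 30+180 = 210 > 120
Round 4 — N19, N23, N8 seize.
  N19 sheds 210 L/s: no online neighbours, lost.
  N23 sheds 160 L/s to N4: 160 each.
    N4: 130+160 = 290 > 160
  N8 sheds 170 L/s: no online neighbours, lost.
Round 5 — N4 seizes.
  N4 sheds 290 L/s: no online neighbours, lost.
No further seizures.

N13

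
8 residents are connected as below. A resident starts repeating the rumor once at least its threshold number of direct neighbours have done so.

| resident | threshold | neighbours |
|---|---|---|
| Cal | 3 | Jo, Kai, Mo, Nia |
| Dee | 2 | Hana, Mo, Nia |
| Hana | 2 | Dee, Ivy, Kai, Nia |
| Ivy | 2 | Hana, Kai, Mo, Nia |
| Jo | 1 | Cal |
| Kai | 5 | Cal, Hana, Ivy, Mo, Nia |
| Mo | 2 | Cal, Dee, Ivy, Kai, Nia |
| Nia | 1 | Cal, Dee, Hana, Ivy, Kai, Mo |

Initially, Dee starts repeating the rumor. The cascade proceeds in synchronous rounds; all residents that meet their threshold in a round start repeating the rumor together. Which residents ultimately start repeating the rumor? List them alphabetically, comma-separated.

Round 1 — Dee starts repeating the rumor (initial).
Round 2 — checking thresholds:
  Hana: 1 of 4 neighbours < 2, below threshold.
  Mo: 1 of 5 neighbours < 2, below threshold.
  Nia: 1 of 6 neighbours ≥ 1, starts repeating the rumor.
Round 3 — checking thresholds:
  Cal: 1 of 4 neighbours < 3, below threshold.
  Hana: 2 of 4 neighbours ≥ 2, starts repeating the rumor.
  Ivy: 1 of 4 neighbours < 2, below threshold.
  Kai: 1 of 5 neighbours < 5, below threshold.
  Mo: 2 of 5 neighbours ≥ 2, starts repeating the rumor.
Round 4 — checking thresholds:
  Cal: 2 of 4 neighbours < 3, below threshold.
  Ivy: 3 of 4 neighbours ≥ 2, starts repeating the rumor.
  Kai: 3 of 5 neighbours < 5, below threshold.
Round 5 — no new spreads; cascade stops.

Dee, Hana, Ivy, Mo, Nia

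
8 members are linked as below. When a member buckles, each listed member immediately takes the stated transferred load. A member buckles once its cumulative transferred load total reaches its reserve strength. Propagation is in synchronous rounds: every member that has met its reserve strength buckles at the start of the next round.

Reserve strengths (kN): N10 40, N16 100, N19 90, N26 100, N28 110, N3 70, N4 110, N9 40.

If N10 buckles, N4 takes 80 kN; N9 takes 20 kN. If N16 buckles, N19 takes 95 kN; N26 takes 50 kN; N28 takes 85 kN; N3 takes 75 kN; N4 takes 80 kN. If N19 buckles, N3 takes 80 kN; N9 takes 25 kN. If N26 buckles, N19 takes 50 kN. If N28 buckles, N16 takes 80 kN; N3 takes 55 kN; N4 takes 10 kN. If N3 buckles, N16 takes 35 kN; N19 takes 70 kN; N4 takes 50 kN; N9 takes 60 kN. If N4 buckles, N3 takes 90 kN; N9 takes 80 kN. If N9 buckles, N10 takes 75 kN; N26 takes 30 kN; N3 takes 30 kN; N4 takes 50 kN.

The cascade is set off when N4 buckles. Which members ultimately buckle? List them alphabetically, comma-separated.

Round 1 — N4 buckles (initial).
  N3: +90 → 90 ≥ 70
  N9: +80 → 80 ≥ 40
Round 2 — N3, N9 buckle.
  N10: +75 → 75 ≥ 40
  N16: +35 → 35 < 100
  N19: +70 → 70 < 90
  N26: +30 → 30 < 100
Round 3 — N10 buckles.
No further bucklings.

N10, N3, N4, N9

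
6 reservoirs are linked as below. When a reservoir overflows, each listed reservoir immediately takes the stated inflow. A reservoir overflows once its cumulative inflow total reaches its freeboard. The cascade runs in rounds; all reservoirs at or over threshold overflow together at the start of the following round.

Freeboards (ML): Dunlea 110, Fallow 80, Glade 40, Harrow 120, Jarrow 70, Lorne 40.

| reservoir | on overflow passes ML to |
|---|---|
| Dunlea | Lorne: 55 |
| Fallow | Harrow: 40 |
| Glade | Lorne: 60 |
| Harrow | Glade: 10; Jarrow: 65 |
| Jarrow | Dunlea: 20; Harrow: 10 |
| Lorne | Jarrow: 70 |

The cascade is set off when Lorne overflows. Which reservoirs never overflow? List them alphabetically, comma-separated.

Dunlea, Fallow, Glade, Harrow

Round 1 — Lorne overflows (initial).
  Jarrow: +70 → 70 ≥ 70
Round 2 — Jarrow overflows.
  Dunlea: +20 → 20 < 110
  Harrow: +10 → 10 < 120
No further overflows.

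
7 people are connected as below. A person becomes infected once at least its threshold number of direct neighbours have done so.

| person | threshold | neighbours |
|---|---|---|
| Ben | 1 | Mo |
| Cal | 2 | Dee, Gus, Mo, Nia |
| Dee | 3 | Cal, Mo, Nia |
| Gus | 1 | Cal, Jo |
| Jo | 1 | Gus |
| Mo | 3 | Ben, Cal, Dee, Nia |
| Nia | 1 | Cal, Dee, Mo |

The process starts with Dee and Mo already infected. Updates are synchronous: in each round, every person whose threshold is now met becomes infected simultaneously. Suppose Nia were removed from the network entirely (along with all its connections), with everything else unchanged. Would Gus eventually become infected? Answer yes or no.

yes

With Nia removed:
Round 1 — Dee, Mo become infected (initial).
Round 2 — checking thresholds:
  Ben: 1 of 1 neighbours ≥ 1, becomes infected.
  Cal: 2 of 3 neighbours ≥ 2, becomes infected.
Round 3 — checking thresholds:
  Gus: 1 of 2 neighbours ≥ 1, becomes infected.
Round 4 — checking thresholds:
  Jo: 1 of 1 neighbours ≥ 1, becomes infected.
Round 5 — no new infections; cascade stops.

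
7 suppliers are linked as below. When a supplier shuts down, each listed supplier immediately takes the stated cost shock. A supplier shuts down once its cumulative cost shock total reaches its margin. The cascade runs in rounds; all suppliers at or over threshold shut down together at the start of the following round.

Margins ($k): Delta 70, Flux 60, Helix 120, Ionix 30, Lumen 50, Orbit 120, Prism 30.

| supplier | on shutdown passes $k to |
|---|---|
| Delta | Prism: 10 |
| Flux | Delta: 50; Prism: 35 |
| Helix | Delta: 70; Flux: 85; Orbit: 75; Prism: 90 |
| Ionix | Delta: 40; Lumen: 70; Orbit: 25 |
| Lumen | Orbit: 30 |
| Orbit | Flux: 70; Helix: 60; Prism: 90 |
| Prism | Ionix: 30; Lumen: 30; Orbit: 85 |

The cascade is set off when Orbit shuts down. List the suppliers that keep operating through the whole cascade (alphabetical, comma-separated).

Helix

Round 1 — Orbit shuts down (initial).
  Flux: +70 → 70 ≥ 60
  Helix: +60 → 60 < 120
  Prism: +90 → 90 ≥ 30
Round 2 — Flux, Prism shut down.
  Delta: +50 → 50 < 70
  Ionix: +30 → 30 ≥ 30
  Lumen: +30 → 30 < 50
Round 3 — Ionix shuts down.
  Delta: +40 → 90 ≥ 70
  Lumen: +70 → 100 ≥ 50
Round 4 — Delta, Lumen shut down.
No further shutdowns.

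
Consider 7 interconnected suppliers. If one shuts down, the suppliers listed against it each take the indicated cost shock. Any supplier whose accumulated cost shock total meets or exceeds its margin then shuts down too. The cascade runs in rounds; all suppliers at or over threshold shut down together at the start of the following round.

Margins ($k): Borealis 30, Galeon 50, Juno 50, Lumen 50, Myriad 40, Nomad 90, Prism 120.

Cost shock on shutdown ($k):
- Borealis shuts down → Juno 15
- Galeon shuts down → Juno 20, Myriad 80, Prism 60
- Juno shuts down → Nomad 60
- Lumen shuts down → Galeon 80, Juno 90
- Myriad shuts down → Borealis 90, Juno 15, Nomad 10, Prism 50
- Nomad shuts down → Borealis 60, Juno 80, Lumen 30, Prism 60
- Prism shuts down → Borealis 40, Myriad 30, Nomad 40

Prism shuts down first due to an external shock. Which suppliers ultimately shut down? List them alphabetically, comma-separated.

Borealis, Prism

Round 1 — Prism shuts down (initial).
  Borealis: +40 → 40 ≥ 30
  Myriad: +30 → 30 < 40
  Nomad: +40 → 40 < 90
Round 2 — Borealis shuts down.
  Juno: +15 → 15 < 50
No further shutdowns.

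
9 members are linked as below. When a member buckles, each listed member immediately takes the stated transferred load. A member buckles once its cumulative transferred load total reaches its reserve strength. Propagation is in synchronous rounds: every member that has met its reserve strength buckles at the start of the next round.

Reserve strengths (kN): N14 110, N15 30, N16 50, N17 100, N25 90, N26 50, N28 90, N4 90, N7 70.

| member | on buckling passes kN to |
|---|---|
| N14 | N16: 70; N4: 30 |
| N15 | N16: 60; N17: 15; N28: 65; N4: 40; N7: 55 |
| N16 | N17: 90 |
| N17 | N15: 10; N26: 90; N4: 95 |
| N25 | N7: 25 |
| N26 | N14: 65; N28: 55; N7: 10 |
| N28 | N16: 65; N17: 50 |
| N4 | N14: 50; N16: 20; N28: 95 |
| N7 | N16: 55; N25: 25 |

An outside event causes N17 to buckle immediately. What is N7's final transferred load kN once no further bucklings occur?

Round 1 — N17 buckles (initial).
  N15: +10 → 10 < 30
  N26: +90 → 90 ≥ 50
  N4: +95 → 95 ≥ 90
Round 2 — N26, N4 buckle.
  N14: +65+50 → 115 ≥ 110
  N16: +20 → 20 < 50
  N28: +55+95 → 150 ≥ 90
  N7: +10 → 10 < 70
Round 3 — N14, N28 buckle.
  N16: +70+65 → 155 ≥ 50
Round 4 — N16 buckles.
No further bucklings.

10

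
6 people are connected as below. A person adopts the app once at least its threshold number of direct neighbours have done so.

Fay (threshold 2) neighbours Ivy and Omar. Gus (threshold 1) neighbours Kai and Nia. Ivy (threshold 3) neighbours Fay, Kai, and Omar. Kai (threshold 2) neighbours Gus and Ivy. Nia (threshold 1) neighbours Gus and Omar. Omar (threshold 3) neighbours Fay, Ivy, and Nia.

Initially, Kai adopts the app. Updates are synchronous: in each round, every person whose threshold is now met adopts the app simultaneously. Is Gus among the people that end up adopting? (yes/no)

Round 1 — Kai adopts the app (initial).
Round 2 — checking thresholds:
  Gus: 1 of 2 neighbours ≥ 1, adopts the app.
  Ivy: 1 of 3 neighbours < 3, holds.
Round 3 — checking thresholds:
  Ivy: 1 of 3 neighbours < 3, holds.
  Nia: 1 of 2 neighbours ≥ 1, adopts the app.
Round 4 — no new adoptions; cascade stops.

yes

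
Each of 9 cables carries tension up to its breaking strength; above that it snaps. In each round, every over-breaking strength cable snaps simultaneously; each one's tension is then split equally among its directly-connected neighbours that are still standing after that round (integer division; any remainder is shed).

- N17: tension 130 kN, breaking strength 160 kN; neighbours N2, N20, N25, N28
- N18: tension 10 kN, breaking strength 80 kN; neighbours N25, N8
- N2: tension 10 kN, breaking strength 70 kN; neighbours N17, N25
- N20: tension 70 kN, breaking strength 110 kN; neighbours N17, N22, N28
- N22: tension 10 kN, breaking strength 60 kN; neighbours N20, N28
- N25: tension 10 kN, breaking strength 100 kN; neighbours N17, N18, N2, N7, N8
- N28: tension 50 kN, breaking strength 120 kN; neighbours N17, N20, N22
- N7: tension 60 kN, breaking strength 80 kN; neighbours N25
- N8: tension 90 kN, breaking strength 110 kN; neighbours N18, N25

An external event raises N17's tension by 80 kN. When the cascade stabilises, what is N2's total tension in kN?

Round 1 — N17 at 210 > 160. N17 snaps.
  N17 sheds 210 kN to N2, N20, N25, N28: 52 each (2 lost).
    N2: 10+52 = 62 ≤ 70
    N20: 70+52 = 122 > 110
    N25: 10+52 = 62 ≤ 100
    N28: 50+52 = 102 ≤ 120
Round 2 — N20 snaps.
  N20 sheds 122 kN to N22, N28: 61 each.
    N22: 10+61 = 71 > 60
    N28: 102+61 = 163 > 120
Round 3 — N22, N28 snap.
  N22 sheds 71 kN: no online neighbours, lost.
  N28 sheds 163 kN: no online neighbours, lost.
No further breaks.

62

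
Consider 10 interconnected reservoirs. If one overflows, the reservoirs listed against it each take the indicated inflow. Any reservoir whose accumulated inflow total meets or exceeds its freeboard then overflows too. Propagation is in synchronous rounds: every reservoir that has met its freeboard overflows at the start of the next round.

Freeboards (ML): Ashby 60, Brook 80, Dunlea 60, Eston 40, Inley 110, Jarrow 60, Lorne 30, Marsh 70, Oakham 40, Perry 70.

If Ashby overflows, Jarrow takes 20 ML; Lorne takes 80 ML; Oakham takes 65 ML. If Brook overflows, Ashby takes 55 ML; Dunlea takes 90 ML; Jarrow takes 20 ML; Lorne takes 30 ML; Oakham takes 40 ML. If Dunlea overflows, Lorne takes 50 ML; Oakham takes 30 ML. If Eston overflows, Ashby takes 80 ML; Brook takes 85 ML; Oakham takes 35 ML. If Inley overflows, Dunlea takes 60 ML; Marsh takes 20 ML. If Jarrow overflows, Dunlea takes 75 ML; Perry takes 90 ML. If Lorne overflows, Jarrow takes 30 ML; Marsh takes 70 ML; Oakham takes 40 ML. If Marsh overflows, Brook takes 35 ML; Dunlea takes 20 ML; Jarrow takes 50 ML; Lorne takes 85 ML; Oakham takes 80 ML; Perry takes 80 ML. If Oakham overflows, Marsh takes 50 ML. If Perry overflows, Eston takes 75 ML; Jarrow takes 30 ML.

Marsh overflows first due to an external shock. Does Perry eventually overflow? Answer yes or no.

yes

Round 1 — Marsh overflows (initial).
  Brook: +35 → 35 < 80
  Dunlea: +20 → 20 < 60
  Jarrow: +50 → 50 < 60
  Lorne: +85 → 85 ≥ 30
  Oakham: +80 → 80 ≥ 40
  Perry: +80 → 80 ≥ 70
Round 2 — Lorne, Oakham, Perry overflow.
  Eston: +75 → 75 ≥ 40
  Jarrow: +30+30 → 110 ≥ 60
Round 3 — Eston, Jarrow overflow.
  Ashby: +80 → 80 ≥ 60
  Brook: +85 → 120 ≥ 80
  Dunlea: +75 → 95 ≥ 60
Round 4 — Ashby, Brook, Dunlea overflow.
No further overflows.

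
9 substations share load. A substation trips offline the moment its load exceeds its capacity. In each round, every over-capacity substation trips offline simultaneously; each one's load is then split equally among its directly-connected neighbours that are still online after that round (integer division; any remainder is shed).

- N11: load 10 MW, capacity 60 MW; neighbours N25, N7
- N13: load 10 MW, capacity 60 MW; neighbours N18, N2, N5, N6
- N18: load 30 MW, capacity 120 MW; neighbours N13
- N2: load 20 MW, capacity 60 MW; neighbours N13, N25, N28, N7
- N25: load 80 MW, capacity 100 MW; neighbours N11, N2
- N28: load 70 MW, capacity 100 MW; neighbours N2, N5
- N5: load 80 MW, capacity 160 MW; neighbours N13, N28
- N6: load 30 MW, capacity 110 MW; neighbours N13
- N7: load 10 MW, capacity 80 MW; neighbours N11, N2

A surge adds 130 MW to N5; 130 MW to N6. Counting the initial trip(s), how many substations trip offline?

Round 1 — N5 at 210 > 160; N6 at 160 > 110. N5, N6 trip offline.
  N5 sheds 210 MW to N13, N28: 105 each.
    N13: 10+105 = 115 > 60
    N28: 70+105 = 175 > 100
  N6 sheds 160 MW to N13: 160 each.
    N13: 115+160 = 275 > 60
Round 2 — N13, N28 trip offline.
  N13 sheds 275 MW to N18, N2: 137 each (1 lost).
    N18: 30+137 = 167 > 120
    N2: 20+137 = 157 > 60
  N28 sheds 175 MW to N2: 175 each.
    N2: 157+175 = 332 > 60
Round 3 — N18, N2 trip offline.
  N18 sheds 167 MW: no online neighbours, lost.
  N2 sheds 332 MW to N25, N7: 166 each.
    N25: 80+166 = 246 > 100
    N7: 10+166 = 176 > 80
Round 4 — N25, N7 trip offline.
  N25 sheds 246 MW to N11: 246 each.
    N11: 10+246 = 256 > 60
  N7 sheds 176 MW to N11: 176 each.
    N11: 256+176 = 432 > 60
Round 5 — N11 trips offline.
  N11 sheds 432 MW: no online neighbours, lost.
No further trips.

9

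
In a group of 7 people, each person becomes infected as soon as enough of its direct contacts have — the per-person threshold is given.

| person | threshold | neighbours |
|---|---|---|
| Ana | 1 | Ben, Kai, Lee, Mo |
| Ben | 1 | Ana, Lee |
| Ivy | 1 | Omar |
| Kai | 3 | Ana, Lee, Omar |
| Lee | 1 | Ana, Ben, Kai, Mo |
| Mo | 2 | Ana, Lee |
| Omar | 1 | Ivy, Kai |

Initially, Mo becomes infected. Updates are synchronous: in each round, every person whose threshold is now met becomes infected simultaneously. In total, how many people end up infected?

4

Round 1 — Mo becomes infected (initial).
Round 2 — checking thresholds:
  Ana: 1 of 4 neighbours ≥ 1, becomes infected.
  Lee: 1 of 4 neighbours ≥ 1, becomes infected.
Round 3 — checking thresholds:
  Ben: 2 of 2 neighbours ≥ 1, becomes infected.
  Kai: 2 of 3 neighbours < 3, holds.
Round 4 — no new infections; cascade stops.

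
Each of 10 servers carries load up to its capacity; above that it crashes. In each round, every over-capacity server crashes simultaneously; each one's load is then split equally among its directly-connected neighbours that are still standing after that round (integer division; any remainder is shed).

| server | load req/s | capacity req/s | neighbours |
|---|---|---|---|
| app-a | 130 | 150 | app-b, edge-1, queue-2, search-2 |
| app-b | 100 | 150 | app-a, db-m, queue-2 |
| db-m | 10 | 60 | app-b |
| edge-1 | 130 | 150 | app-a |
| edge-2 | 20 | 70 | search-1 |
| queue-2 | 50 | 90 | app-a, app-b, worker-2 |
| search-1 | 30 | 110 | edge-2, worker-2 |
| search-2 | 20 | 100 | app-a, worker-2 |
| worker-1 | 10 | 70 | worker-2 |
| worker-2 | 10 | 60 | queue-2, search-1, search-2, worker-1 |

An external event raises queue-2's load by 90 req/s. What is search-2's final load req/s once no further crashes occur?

78

Round 1 — queue-2 at 140 > 90. queue-2 crashes.
  queue-2 sheds 140 req/s to app-a, app-b, worker-2: 46 each (2 lost).
    app-a: 130+46 = 176 > 150
    app-b: 100+46 = 146 ≤ 150
    worker-2: 10+46 = 56 ≤ 60
Round 2 — app-a crashes.
  app-a sheds 176 req/s to app-b, edge-1, search-2: 58 each (2 lost).
    app-b: 146+58 = 204 > 150
    edge-1: 130+58 = 188 > 150
    search-2: 20+58 = 78 ≤ 100
Round 3 — app-b, edge-1 crash.
  app-b sheds 204 req/s to db-m: 204 each.
    db-m: 10+204 = 214 > 60
  edge-1 sheds 188 req/s: no online neighbours, lost.
Round 4 — db-m crashes.
  db-m sheds 214 req/s: no online neighbours, lost.
No further crashes.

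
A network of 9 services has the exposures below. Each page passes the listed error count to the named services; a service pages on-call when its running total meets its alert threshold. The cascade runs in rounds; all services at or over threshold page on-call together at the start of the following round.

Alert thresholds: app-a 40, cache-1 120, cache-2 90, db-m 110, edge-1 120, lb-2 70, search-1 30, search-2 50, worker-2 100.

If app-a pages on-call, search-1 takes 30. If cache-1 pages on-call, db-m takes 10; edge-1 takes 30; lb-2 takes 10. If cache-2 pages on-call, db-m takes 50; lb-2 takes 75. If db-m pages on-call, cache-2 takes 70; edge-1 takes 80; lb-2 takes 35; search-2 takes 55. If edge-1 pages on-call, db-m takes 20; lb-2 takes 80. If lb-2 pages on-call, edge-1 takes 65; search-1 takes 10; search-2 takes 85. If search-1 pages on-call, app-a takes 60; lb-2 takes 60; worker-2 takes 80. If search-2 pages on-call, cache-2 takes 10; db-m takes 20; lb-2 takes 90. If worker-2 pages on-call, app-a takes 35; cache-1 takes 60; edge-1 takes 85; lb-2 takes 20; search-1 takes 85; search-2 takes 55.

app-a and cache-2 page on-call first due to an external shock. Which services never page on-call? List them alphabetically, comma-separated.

cache-1, db-m, edge-1, worker-2

Round 1 — app-a, cache-2 page on-call (initial).
  db-m: +50 → 50 < 110
  lb-2: +75 → 75 ≥ 70
  search-1: +30 → 30 ≥ 30
Round 2 — lb-2, search-1 page on-call.
  edge-1: +65 → 65 < 120
  search-2: +85 → 85 ≥ 50
  worker-2: +80 → 80 < 100
Round 3 — search-2 pages on-call.
  db-m: +20 → 70 < 110
No further pages.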